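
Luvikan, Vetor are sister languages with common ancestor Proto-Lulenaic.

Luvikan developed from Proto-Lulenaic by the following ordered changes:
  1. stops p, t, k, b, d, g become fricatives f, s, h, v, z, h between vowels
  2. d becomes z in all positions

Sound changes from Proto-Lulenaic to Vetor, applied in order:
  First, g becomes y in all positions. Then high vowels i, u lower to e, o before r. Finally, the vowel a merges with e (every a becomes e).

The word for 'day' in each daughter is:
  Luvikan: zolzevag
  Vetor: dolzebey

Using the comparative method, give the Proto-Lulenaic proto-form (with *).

*dolzebag

Position 1: Luvikan has z, Vetor has d. Vetor preserves d here (none of its changes turn any other segment into d), so the proto-segment is *d.
Position 6: Luvikan has v, Vetor has b. Vetor preserves b here (none of its changes turn any other segment into b), so the proto-segment is *b.
Position 8: Luvikan has g, Vetor has y. Luvikan preserves g here (none of its changes turn any other segment into g), so the proto-segment is *g.
Verify the candidate proto-form against each daughter:
Luvikan: *dolzebag > dolzevag > zolzevag  (by intervocalic lenition, unconditioned shift)
Vetor: *dolzebag
  dolzebag → dolzebay   [unconditioned shift]
  dolzebay (rule 2 does not apply)
  dolzebay → dolzebey   [vowel merger]
  giving Vetor dolzebey.
Only *dolzebag yields all of Luvikan zolzevag, Vetor dolzebey.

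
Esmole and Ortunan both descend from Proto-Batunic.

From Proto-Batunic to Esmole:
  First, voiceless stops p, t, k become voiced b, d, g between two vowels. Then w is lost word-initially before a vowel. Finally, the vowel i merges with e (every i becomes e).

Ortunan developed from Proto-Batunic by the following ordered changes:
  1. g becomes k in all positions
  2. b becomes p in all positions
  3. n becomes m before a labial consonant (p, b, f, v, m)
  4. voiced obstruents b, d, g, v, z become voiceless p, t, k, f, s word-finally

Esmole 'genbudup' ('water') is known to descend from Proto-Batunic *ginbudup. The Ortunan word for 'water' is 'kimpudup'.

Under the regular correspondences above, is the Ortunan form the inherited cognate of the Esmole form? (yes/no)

Derive the expected Ortunan reflex of *ginbudup:
Ortunan: *ginbudup > kinbudup > kinpudup > kimpudup  (by unconditioned shift, unconditioned shift, nasal place assimilation)
Ortunan 'kimpudup' matches the regular reflex exactly, so the pair is cognate.

yes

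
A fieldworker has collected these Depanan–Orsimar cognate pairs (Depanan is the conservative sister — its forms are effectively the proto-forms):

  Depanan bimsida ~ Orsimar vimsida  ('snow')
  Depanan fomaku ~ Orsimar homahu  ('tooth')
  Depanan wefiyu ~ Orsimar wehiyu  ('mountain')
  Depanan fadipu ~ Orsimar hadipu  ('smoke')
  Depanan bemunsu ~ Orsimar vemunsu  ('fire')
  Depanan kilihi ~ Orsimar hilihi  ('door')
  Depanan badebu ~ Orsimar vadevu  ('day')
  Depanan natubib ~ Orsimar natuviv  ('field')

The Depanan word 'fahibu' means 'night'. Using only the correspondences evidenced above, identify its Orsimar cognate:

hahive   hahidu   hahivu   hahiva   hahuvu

fadipu ~ hadipu — Depanan f corresponds to Orsimar h word-initially before a back vowel.
badebu ~ vadevu — Depanan b corresponds to Orsimar v between vowels (before a back vowel).
Applying these to Depanan 'fahibu':
  fahibu → hahibu   (f→h word-initially before a back vowel)
  hahibu → hahivu   (b→v between vowels (before a back vowel))
So the Orsimar cognate is 'hahivu'.

hahivu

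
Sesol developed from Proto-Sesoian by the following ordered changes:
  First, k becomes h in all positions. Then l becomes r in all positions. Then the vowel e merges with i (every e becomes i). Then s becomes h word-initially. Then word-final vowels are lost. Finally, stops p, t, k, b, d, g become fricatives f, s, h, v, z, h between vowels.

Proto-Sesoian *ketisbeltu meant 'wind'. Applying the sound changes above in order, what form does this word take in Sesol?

hisisbirt

Sesol: *ketisbeltu
  ketisbeltu → hetisbeltu   [unconditioned shift]
  hetisbeltu → hetisbertu   [unconditioned shift]
  hetisbertu → hitisbirtu   [vowel merger]
  hitisbirtu (rule 4 does not apply)
  hitisbirtu → hitisbirt   [apocope]
  hitisbirt → hisisbirt   [intervocalic lenition]
  giving Sesol hisisbirt.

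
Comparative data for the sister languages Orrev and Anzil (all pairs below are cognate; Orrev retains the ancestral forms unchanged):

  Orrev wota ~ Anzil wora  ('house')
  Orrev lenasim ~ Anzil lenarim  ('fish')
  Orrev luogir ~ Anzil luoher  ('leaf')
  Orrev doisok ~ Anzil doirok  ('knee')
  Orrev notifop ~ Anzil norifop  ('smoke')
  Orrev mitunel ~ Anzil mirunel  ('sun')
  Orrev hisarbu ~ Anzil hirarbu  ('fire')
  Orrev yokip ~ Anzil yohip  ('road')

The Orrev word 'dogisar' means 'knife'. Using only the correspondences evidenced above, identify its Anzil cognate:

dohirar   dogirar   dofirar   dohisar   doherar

luogir ~ luoher — Orrev g corresponds to Anzil h between vowels (before a front vowel).
hisarbu ~ hirarbu — Orrev s corresponds to Anzil r between vowels (before a back vowel).
Applying these to Orrev 'dogisar':
  dogisar → dohisar   (g→h between vowels (before a front vowel))
  dohisar → dohirar   (s→r between vowels (before a back vowel))
So the Anzil cognate is 'dohirar'.

dohirar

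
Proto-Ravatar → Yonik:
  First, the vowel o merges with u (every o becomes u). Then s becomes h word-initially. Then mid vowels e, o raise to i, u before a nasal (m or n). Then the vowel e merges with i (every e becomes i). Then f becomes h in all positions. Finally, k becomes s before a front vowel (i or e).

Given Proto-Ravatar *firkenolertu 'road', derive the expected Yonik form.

Yonik: *firkenolertu > firkenulertu > firkinulertu > firkinulirtu > hirkinulirtu > hirsinulirtu  (by vowel merger, pre-nasal raising, vowel merger, unconditioned shift, palatalisation)

hirsinulirtu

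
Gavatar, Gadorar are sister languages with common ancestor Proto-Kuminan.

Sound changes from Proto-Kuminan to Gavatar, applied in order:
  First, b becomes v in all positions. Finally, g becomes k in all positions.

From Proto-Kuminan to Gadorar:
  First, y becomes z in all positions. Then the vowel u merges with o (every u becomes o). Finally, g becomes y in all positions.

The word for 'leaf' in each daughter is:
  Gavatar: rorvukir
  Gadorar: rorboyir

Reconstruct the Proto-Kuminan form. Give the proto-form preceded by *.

Position 5: Gavatar has u, Gadorar has o. Gavatar preserves u here (none of its changes turn any other segment into u), so the proto-segment is *u.
Position 4: Gavatar has v, Gadorar has b. Gadorar preserves b here (none of its changes turn any other segment into b), so the proto-segment is *b.
Position 6: Gavatar has k, Gadorar has y. In Gadorar, y can only continue *g, so the proto-segment is *g.
The remaining positions agree across the daughters. Check the candidate against every language:
Gavatar: *rorbugir
  rorbugir → rorvugir   [unconditioned shift]
  rorvugir → rorvukir   [unconditioned shift]
  giving Gavatar rorvukir.
Gadorar: start from *rorbugir.
  rule 1: no change — rorbugir
  rule 2 (vowel merger): rorbugir → rorbogir
  rule 3 (unconditioned shift): rorbogir → rorboyir
  ⇒ Gadorar rorboyir
*rorbugir is the unique common source.

*rorbugir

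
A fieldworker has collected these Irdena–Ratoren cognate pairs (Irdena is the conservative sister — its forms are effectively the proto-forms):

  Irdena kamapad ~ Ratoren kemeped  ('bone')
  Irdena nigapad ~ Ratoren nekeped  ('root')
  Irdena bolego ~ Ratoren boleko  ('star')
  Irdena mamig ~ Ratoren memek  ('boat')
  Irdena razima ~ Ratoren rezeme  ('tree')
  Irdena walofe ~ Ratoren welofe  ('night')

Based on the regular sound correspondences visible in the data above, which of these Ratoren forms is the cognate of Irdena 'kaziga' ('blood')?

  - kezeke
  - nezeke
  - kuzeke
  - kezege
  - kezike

kamapad ~ kemeped, nigapad ~ nekeped — Irdena a corresponds to Ratoren e after a consonant, before a consonant other than r, m, n, p, b, f, v.
nigapad ~ nekeped, mamig ~ memek — Irdena i corresponds to Ratoren e after a consonant, before a consonant other than r, m, n, p, b, f, v.
nigapad ~ nekeped — Irdena g corresponds to Ratoren k between vowels (before a back vowel).
razima ~ rezeme — Irdena a corresponds to Ratoren e word-finally.
Applying these to Irdena 'kaziga':
  kaziga → keziga   (a→e after a consonant, before a consonant other than r, m, n, p, b, f, v)
  keziga → kezega   (i→e after a consonant, before a consonant other than r, m, n, p, b, f, v)
  kezega → kezeka   (g→k between vowels (before a back vowel))
  kezeka → kezeke   (a→e word-finally)
So the Ratoren cognate is 'kezeke'.

kezeke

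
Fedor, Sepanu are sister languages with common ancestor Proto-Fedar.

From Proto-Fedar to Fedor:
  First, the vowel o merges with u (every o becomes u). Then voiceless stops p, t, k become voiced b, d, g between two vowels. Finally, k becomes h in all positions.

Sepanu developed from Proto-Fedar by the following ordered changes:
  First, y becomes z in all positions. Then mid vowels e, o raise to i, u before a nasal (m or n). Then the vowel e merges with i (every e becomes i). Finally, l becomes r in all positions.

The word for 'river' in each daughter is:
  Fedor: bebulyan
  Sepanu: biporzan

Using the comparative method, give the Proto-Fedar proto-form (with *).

*bepolyan

Position 2: Fedor has e, Sepanu has i. Fedor preserves e here (none of its changes turn any other segment into e), so the proto-segment is *e.
Position 6: Fedor has y, Sepanu has z. Fedor preserves y here (none of its changes turn any other segment into y), so the proto-segment is *y.
This points to *bepolyan. Verify forward in each daughter:
Fedor: *bepolyan > bepulyan > bebulyan  (by vowel merger, intervocalic voicing)
Sepanu: *bepolyan > bepolzan > bipolzan > biporzan  (by unconditioned shift, vowel merger, unconditioned shift)
No other proto-form is consistent with every reflex, so the reconstruction is *bepolyan.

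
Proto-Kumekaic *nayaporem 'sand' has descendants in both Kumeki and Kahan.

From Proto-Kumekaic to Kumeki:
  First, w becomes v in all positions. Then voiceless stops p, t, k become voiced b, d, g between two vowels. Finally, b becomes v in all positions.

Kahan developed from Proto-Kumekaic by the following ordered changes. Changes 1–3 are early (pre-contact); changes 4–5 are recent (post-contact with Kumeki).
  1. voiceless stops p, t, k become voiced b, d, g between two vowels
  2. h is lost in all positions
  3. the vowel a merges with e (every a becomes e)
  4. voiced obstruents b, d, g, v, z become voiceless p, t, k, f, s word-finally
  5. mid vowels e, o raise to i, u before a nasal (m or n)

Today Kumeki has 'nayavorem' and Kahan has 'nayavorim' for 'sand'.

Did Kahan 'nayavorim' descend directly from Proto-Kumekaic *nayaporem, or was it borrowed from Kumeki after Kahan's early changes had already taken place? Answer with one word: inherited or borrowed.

If inherited, *nayaporem would pass through all of Kahan's changes:
Kahan: *nayaporem > nayaborem > neyeborem > neyeborim  (by intervocalic voicing, vowel merger, pre-nasal raising)
If borrowed from Kumeki 'nayavorem' after the early changes, it would undergo only the recent ones:
  rule 4 (final devoicing): no change (nayavorem)
  rule 5 (pre-nasal raising): nayavorem → nayavorim
  ⇒ as a loan: nayavorim
Kahan 'nayavorim' matches the loan outcome 'nayavorim', not the inherited 'neyeborim' — it skipped the early Kahan changes, so it was borrowed from Kumeki.

borrowed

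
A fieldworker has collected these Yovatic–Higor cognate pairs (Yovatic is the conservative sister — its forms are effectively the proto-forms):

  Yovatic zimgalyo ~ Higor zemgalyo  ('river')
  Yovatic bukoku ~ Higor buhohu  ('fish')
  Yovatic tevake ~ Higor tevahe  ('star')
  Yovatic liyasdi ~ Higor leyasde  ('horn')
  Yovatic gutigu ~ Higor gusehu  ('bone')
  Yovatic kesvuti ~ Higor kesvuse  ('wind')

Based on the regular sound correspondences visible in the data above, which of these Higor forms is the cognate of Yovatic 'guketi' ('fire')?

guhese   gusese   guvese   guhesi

guhese

tevake ~ tevahe — Yovatic k corresponds to Higor h between vowels (before a front vowel).
gutigu ~ gusehu, kesvuti ~ kesvuse — Yovatic t corresponds to Higor s between vowels (before a front vowel).
liyasdi ~ leyasde, kesvuti ~ kesvuse — Yovatic i corresponds to Higor e word-finally.
Applying these to Yovatic 'guketi':
  guketi → guheti   (k→h between vowels (before a front vowel))
  guheti → guhesi   (t→s between vowels (before a front vowel))
  guhesi → guhese   (i→e word-finally)
So the Higor cognate is 'guhese'.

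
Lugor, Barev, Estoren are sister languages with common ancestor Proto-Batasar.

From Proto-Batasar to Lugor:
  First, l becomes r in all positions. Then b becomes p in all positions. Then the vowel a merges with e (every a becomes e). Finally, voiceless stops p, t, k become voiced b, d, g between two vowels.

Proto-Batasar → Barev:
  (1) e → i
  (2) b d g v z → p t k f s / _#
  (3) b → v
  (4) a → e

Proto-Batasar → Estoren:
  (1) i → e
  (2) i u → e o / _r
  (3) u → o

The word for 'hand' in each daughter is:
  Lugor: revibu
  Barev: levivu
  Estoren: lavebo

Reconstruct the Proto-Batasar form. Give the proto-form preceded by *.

*lavibu

Position 6: Lugor has u, Barev has u, Estoren has o. Lugor preserves u here (none of its changes turn any other segment into u), so the proto-segment is *u.
Position 2: Lugor has e, Barev has e, Estoren has a. Estoren preserves a here (none of its changes turn any other segment into a), so the proto-segment is *a.
Position 1: Lugor has r, Barev has l, Estoren has l. Barev preserves l here (none of its changes turn any other segment into l), so the proto-segment is *l.
This points to *lavibu. Verify forward in each daughter:
Lugor: *lavibu
  lavibu → ravibu   [unconditioned shift]
  ravibu → ravipu   [unconditioned shift]
  ravipu → revipu   [vowel merger]
  revipu → revibu   [intervocalic voicing]
  giving Lugor revibu.
Barev: start from *lavibu.
  rule 1: no change — lavibu
  rule 2: no change — lavibu
  rule 3 (unconditioned shift): lavibu → lavivu
  rule 4 (vowel merger): lavivu → levivu
  ⇒ Barev levivu
Estoren: *lavibu > lavebu > lavebo  (by vowel merger, vowel merger)
Only *lavibu yields all of Lugor revibu, Barev levivu, Estoren lavebo.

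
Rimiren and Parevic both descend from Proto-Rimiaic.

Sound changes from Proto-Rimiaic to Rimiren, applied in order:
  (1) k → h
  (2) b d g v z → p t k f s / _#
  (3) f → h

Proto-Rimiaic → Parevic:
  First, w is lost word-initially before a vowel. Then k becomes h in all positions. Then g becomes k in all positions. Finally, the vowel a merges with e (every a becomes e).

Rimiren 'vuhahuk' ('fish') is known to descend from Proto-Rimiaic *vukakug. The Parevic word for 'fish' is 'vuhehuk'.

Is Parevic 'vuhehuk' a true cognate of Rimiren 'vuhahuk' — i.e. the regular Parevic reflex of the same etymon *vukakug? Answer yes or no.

yes

Derive the expected Parevic reflex of *vukakug:
Parevic: *vukakug > vuhahug > vuhahuk > vuhehuk  (by unconditioned shift, unconditioned shift, vowel merger)
Parevic 'vuhehuk' matches the regular reflex exactly, so the pair is cognate.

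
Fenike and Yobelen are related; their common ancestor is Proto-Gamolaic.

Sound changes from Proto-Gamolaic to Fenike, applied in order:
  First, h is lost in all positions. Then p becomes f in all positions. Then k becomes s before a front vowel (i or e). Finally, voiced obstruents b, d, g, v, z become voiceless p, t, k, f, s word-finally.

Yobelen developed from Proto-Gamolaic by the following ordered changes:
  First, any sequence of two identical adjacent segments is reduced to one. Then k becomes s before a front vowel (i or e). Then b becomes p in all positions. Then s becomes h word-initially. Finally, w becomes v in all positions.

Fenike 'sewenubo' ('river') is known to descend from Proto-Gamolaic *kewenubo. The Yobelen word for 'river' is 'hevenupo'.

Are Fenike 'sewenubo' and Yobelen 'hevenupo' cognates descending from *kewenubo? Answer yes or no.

Derive the expected Yobelen reflex of *kewenubo:
Yobelen: start from *kewenubo.
  rule 1: no change — kewenubo
  rule 2 (palatalisation): kewenubo → sewenubo
  rule 3 (unconditioned shift): sewenubo → sewenupo
  rule 4 (debuccalisation): sewenupo → hewenupo
  rule 5 (unconditioned shift): hewenupo → hevenupo
  ⇒ Yobelen hevenupo
Yobelen 'hevenupo' matches the regular reflex exactly, so the pair is cognate.

yes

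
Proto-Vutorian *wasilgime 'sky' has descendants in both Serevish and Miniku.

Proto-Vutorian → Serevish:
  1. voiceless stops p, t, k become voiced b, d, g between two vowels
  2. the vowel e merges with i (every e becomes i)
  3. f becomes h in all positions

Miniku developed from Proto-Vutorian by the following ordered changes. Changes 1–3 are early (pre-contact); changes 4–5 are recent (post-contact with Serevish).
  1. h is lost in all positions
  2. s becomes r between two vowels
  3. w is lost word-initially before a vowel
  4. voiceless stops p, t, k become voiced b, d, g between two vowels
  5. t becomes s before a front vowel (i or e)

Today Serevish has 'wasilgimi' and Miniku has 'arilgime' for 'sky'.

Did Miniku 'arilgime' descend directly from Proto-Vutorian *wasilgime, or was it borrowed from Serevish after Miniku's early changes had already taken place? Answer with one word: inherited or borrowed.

If inherited, *wasilgime would pass through all of Miniku's changes:
Miniku: *wasilgime > warilgime > arilgime  (by rhotacism, glide loss)
If borrowed from Serevish 'wasilgimi' after the early changes, it would undergo only the recent ones:
  rule 4 (intervocalic voicing): no change (wasilgimi)
  rule 5 (palatalisation): no change (wasilgimi)
  ⇒ as a loan: wasilgimi
Miniku 'arilgime' matches the inherited outcome exactly, so it is an inherited cognate, not a loan.

inherited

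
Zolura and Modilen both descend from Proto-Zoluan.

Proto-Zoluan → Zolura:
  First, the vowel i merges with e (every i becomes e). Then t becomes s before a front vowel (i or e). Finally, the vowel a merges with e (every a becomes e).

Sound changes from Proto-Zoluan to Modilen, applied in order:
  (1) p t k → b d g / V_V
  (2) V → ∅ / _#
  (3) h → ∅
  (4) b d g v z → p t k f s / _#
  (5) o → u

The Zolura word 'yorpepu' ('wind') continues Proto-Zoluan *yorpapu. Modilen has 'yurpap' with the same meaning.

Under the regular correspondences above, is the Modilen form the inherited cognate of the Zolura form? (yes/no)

yes

Derive the expected Modilen reflex of *yorpapu:
Modilen: start from *yorpapu.
  rule 1 (intervocalic voicing): yorpapu → yorpabu
  rule 2 (apocope): yorpabu → yorpab
  rule 3: no change — yorpab
  rule 4 (final devoicing): yorpab → yorpap
  rule 5 (vowel merger): yorpap → yurpap
  ⇒ Modilen yurpap
Modilen 'yurpap' matches the regular reflex exactly, so the pair is cognate.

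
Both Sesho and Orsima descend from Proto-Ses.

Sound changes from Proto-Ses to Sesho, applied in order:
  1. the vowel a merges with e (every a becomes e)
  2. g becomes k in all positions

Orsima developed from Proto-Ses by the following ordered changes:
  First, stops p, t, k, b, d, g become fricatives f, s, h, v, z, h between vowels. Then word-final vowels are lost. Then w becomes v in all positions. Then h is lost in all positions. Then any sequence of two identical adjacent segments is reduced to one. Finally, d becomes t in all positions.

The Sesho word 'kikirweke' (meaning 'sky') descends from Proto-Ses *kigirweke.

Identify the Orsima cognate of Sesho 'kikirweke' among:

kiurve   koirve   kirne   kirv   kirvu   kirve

kirve

Orsima: *kigirweke
  kigirweke → kihirwehe   [intervocalic lenition]
  kihirwehe → kihirweh   [apocope]
  kihirweh → kihirveh   [unconditioned shift]
  kihirveh → kiirve   [h-loss]
  kiirve → kirve   [degemination]
  kirve (rule 6 does not apply)
  giving Orsima kirve.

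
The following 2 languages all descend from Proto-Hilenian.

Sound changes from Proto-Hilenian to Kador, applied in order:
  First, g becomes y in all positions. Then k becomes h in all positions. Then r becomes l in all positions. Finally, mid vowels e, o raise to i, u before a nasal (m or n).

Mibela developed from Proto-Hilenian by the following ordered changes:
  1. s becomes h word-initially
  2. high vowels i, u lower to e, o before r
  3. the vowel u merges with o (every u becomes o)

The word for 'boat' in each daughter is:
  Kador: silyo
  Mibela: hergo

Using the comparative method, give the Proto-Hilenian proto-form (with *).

Position 3: Kador has l, Mibela has r. Mibela preserves r here (none of its changes turn any other segment into r), so the proto-segment is *r.
Position 2: Kador has i, Mibela has e. Taking the neighbouring segments as reconstructed: Kador i can only go back to *i; Mibela e could go back to *e or *i — the one source consistent with every daughter is *i.
This points to *sirgo. Verify forward in each daughter:
Kador: *sirgo
  sirgo → siryo   [unconditioned shift]
  siryo (rule 2 does not apply)
  siryo → silyo   [unconditioned shift]
  silyo (rule 4 does not apply)
  giving Kador silyo.
Mibela: *sirgo > hirgo > hergo  (by debuccalisation, pre-rhotic lowering)
No other proto-form is consistent with every reflex, so the reconstruction is *sirgo.

*sirgo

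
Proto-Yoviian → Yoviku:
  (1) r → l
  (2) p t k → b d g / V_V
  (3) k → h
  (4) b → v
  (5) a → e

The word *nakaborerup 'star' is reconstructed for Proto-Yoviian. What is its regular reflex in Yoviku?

negevolelup

Yoviku: start from *nakaborerup.
  rule 1 (unconditioned shift): nakaborerup → nakabolelup
  rule 2 (intervocalic voicing): nakabolelup → nagabolelup
  rule 3: no change — nagabolelup
  rule 4 (unconditioned shift): nagabolelup → nagavolelup
  rule 5 (vowel merger): nagavolelup → negevolelup
  ⇒ Yoviku negevolelup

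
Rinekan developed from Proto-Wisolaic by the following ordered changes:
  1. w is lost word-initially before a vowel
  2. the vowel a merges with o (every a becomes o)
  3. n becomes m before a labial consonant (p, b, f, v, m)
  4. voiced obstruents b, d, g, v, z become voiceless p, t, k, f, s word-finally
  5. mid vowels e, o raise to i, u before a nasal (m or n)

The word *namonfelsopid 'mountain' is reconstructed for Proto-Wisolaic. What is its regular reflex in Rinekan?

Rinekan: *namonfelsopid
  namonfelsopid (rule 1 does not apply)
  namonfelsopid → nomonfelsopid   [vowel merger]
  nomonfelsopid → nomomfelsopid   [nasal place assimilation]
  nomomfelsopid → nomomfelsopit   [final devoicing]
  nomomfelsopit → numumfelsopit   [pre-nasal raising]
  giving Rinekan numumfelsopit.

numumfelsopit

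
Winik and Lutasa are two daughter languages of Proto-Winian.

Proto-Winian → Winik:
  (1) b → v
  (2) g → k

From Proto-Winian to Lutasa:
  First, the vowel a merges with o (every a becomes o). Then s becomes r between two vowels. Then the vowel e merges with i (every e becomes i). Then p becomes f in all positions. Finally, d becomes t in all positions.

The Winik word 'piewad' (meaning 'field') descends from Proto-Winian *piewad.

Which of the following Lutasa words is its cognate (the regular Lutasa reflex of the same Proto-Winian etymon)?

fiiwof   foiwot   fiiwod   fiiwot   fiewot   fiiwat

Lutasa: *piewad
  piewad → piewod   [vowel merger]
  piewod (rule 2 does not apply)
  piewod → piiwod   [vowel merger]
  piiwod → fiiwod   [unconditioned shift]
  fiiwod → fiiwot   [unconditioned shift]
  giving Lutasa fiiwot.

fiiwot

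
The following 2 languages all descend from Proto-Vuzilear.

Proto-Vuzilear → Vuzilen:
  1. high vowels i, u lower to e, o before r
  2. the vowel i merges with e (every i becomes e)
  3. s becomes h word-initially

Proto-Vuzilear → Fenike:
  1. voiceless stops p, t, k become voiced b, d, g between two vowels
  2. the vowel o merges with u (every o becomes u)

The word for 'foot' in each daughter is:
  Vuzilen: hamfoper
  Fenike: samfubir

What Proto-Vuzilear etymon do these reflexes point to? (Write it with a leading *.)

Position 6: Vuzilen has p, Fenike has b. Vuzilen preserves p here (none of its changes turn any other segment into p), so the proto-segment is *p.
Position 1: Vuzilen has h, Fenike has s. Fenike preserves s here (none of its changes turn any other segment into s), so the proto-segment is *s.
Position 5: Vuzilen has o, Fenike has u. Taking the neighbouring segments as reconstructed: Vuzilen o can only go back to *o; Fenike u could go back to *o or *u — the one source consistent with every daughter is *o.
This points to *samfopir. Verify forward in each daughter:
Vuzilen: *samfopir > samfoper > hamfoper  (by pre-rhotic lowering, debuccalisation)
Fenike: *samfopir > samfobir > samfubir  (by intervocalic voicing, vowel merger)
Only *samfopir yields all of Vuzilen hamfoper, Fenike samfubir.

*samfopir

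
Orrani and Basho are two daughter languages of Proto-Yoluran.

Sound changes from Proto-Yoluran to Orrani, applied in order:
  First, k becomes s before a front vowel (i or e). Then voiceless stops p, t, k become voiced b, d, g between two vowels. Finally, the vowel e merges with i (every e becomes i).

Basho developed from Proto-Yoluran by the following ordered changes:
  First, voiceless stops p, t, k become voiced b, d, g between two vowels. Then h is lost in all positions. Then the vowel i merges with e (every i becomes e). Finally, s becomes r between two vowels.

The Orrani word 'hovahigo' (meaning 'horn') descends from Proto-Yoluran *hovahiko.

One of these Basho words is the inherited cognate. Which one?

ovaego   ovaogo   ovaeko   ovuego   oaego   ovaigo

ovaego

Basho: *hovahiko > hovahigo > ovaigo > ovaego  (by intervocalic voicing, h-loss, vowel merger)
Among the options, 'ovaego' alone shows every Basho change applied in order.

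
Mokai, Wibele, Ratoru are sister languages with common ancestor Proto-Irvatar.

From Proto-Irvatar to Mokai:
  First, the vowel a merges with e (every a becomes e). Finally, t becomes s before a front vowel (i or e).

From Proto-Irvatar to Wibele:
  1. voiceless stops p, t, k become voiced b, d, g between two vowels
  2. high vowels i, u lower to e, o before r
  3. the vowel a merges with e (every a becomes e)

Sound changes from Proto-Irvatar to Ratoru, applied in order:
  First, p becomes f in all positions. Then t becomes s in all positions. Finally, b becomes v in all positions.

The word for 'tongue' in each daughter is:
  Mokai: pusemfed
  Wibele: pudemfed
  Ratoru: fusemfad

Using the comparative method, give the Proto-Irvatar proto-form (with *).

*putemfad

Position 3: Mokai has s, Wibele has d, Ratoru has s. Taking the neighbouring segments as reconstructed: Mokai s could go back to *t or *s; Wibele d could go back to *t or *d; Ratoru s could go back to *t or *s — the one source consistent with every daughter is *t.
Position 7: Mokai has e, Wibele has e, Ratoru has a. Ratoru preserves a here (none of its changes turn any other segment into a), so the proto-segment is *a.
Position 1: Mokai has p, Wibele has p, Ratoru has f. Mokai preserves p here (none of its changes turn any other segment into p), so the proto-segment is *p.
This points to *putemfad. Verify forward in each daughter:
Mokai: *putemfad > putemfed > pusemfed  (by vowel merger, palatalisation)
Wibele: start from *putemfad.
  rule 1 (intervocalic voicing): putemfad → pudemfad
  rule 2: no change — pudemfad
  rule 3 (vowel merger): pudemfad → pudemfed
  ⇒ Wibele pudemfed
Ratoru: *putemfad > futemfad > fusemfad  (by unconditioned shift, unconditioned shift)
Only *putemfad yields all of Mokai pusemfed, Wibele pudemfed, Ratoru fusemfad.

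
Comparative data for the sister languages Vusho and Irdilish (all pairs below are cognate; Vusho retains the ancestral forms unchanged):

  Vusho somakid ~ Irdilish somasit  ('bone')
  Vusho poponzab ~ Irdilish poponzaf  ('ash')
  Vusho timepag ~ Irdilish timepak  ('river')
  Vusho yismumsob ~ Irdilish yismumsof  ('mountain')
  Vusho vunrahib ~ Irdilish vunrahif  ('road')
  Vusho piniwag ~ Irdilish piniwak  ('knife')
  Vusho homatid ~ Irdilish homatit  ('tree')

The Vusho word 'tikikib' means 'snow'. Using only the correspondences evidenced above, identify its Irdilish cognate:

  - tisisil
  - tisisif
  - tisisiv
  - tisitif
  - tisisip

tisisif

somakid ~ somasit — Vusho k corresponds to Irdilish s between vowels (before a front vowel).
poponzab ~ poponzaf, yismumsob ~ yismumsof — Vusho b corresponds to Irdilish f word-finally.
Applying these to Vusho 'tikikib':
  tikikib → tisikib   (k→s between vowels (before a front vowel))
  tisikib → tisisib   (k→s between vowels (before a front vowel))
  tisisib → tisisif   (b→f word-finally)
So the Irdilish cognate is 'tisisif'.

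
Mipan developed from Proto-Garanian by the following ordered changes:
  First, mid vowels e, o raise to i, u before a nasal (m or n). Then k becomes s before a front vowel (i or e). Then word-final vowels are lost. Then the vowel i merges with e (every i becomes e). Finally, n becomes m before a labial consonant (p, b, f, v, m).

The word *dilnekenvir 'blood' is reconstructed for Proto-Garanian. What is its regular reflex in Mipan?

Mipan: *dilnekenvir
  dilnekenvir → dilnekinvir   [pre-nasal raising]
  dilnekinvir → dilnesinvir   [palatalisation]
  dilnesinvir (rule 3 does not apply)
  dilnesinvir → delnesenver   [vowel merger]
  delnesenver → delnesemver   [nasal place assimilation]
  giving Mipan delnesemver.

delnesemver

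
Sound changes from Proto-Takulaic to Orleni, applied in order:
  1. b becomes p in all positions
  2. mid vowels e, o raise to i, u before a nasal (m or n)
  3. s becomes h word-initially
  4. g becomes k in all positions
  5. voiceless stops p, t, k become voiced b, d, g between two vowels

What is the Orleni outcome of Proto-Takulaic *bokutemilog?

pogudimilok

Orleni: *bokutemilog > pokutemilog > pokutimilog > pokutimilok > pogudimilok  (by unconditioned shift, pre-nasal raising, unconditioned shift, intervocalic voicing)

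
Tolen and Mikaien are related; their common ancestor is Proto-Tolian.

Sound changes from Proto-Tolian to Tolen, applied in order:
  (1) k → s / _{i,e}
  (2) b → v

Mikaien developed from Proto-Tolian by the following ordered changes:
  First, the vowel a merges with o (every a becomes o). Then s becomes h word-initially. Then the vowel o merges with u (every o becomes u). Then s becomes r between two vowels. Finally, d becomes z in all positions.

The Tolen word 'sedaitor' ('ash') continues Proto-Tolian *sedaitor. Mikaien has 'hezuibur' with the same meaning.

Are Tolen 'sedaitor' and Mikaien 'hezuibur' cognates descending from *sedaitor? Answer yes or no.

Derive the expected Mikaien reflex of *sedaitor:
Mikaien: start from *sedaitor.
  rule 1 (vowel merger): sedaitor → sedoitor
  rule 2 (debuccalisation): sedoitor → hedoitor
  rule 3 (vowel merger): hedoitor → heduitur
  rule 4: no change — heduitur
  rule 5 (unconditioned shift): heduitur → hezuitur
  ⇒ Mikaien hezuitur
The regular Mikaien reflex would be 'hezuitur', but the attested form is 'hezuibur'. The correspondence is irregular, so they are not cognates (the Mikaien form has a different source).

no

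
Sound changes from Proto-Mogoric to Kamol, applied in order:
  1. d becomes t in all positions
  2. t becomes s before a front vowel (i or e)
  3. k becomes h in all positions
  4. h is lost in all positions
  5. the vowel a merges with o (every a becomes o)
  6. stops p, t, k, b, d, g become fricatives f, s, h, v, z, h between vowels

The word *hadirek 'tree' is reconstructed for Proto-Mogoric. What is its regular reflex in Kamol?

osire

Kamol: *hadirek > hatirek > hasirek > hasireh > asire > osire  (by unconditioned shift, palatalisation, unconditioned shift, h-loss, vowel merger)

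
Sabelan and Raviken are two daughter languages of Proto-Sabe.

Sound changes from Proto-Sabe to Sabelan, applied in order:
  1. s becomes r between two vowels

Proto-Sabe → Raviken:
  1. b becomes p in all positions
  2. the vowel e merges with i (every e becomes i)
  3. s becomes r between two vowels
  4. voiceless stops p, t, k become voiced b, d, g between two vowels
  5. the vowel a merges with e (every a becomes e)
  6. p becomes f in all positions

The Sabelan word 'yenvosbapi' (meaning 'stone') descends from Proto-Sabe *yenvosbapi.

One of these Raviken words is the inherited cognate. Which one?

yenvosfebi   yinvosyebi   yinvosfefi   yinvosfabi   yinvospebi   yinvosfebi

yinvosfebi

Raviken: start from *yenvosbapi.
  rule 1 (unconditioned shift): yenvosbapi → yenvospapi
  rule 2 (vowel merger): yenvospapi → yinvospapi
  rule 3: no change — yinvospapi
  rule 4 (intervocalic voicing): yinvospapi → yinvospabi
  rule 5 (vowel merger): yinvospabi → yinvospebi
  rule 6 (unconditioned shift): yinvospebi → yinvosfebi
  ⇒ Raviken yinvosfebi
Only 'yinvosfebi' matches the regular Raviken development of *yenvosbapi.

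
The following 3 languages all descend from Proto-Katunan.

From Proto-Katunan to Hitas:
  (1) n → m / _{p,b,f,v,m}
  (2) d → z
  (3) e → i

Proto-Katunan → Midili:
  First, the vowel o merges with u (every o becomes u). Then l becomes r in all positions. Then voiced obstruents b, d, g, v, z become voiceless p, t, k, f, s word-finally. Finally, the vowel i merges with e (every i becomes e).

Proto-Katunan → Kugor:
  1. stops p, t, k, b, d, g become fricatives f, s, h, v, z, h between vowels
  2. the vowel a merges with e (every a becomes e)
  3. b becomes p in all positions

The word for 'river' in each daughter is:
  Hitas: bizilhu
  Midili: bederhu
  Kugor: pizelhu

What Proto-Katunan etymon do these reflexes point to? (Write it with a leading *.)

Position 4: Hitas has i, Midili has e, Kugor has e. Taking the neighbouring segments as reconstructed: Hitas i could go back to *e or *i; Midili e could go back to *e or *i; Kugor e could go back to *a or *e — the one source consistent with every daughter is *e.
Position 2: Hitas has i, Midili has e, Kugor has i. Kugor preserves i here (none of its changes turn any other segment into i), so the proto-segment is *i.
Position 1: Hitas has b, Midili has b, Kugor has p. Hitas preserves b here (none of its changes turn any other segment into b), so the proto-segment is *b.
Verify the candidate proto-form against each daughter:
Hitas: start from *bidelhu.
  rule 1: no change — bidelhu
  rule 2 (unconditioned shift): bidelhu → bizelhu
  rule 3 (vowel merger): bizelhu → bizilhu
  ⇒ Hitas bizilhu
Midili: *bidelhu
  bidelhu (rule 1 does not apply)
  bidelhu → biderhu   [unconditioned shift]
  biderhu (rule 3 does not apply)
  biderhu → bederhu   [vowel merger]
  giving Midili bederhu.
Kugor: *bidelhu > bizelhu > pizelhu  (by intervocalic lenition, unconditioned shift)
*bidelhu is the unique common source.

*bidelhu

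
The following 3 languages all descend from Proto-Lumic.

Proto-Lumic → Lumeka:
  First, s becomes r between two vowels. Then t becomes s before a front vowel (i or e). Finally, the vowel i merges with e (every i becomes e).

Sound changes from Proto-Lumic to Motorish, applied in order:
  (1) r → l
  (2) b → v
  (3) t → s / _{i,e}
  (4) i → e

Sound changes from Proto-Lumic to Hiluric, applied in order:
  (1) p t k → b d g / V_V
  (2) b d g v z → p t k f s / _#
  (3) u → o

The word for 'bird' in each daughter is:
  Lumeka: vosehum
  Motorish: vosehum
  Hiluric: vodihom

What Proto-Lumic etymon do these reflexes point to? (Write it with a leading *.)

Position 3: Lumeka has s, Motorish has s, Hiluric has d. Taking the neighbouring segments as reconstructed: Lumeka s can only go back to *t; Motorish s could go back to *t or *s; Hiluric d could go back to *t or *d — the one source consistent with every daughter is *t.
Position 4: Lumeka has e, Motorish has e, Hiluric has i. Hiluric preserves i here (none of its changes turn any other segment into i), so the proto-segment is *i.
Verify the candidate proto-form against each daughter:
Lumeka: *votihum
  votihum (rule 1 does not apply)
  votihum → vosihum   [palatalisation]
  vosihum → vosehum   [vowel merger]
  giving Lumeka vosehum.
Motorish: *votihum > vosihum > vosehum  (by palatalisation, vowel merger)
Hiluric: *votihum
  votihum → vodihum   [intervocalic voicing]
  vodihum (rule 2 does not apply)
  vodihum → vodihom   [vowel merger]
  giving Hiluric vodihom.
No other proto-form is consistent with every reflex, so the reconstruction is *votihum.

*votihum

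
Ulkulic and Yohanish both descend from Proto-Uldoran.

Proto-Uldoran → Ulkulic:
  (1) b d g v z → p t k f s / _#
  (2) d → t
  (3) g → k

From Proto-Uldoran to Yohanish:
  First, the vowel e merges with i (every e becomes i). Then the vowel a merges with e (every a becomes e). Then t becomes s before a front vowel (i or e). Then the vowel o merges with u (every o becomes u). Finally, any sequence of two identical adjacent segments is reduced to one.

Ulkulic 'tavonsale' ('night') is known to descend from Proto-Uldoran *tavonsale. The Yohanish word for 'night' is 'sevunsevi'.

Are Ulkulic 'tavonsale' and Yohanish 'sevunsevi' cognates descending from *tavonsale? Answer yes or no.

no

Derive the expected Yohanish reflex of *tavonsale:
Yohanish: start from *tavonsale.
  rule 1 (vowel merger): tavonsale → tavonsali
  rule 2 (vowel merger): tavonsali → tevonseli
  rule 3 (palatalisation): tevonseli → sevonseli
  rule 4 (vowel merger): sevonseli → sevunseli
  rule 5: no change — sevunseli
  ⇒ Yohanish sevunseli
The regular Yohanish reflex would be 'sevunseli', but the attested form is 'sevunsevi'. The correspondence is irregular, so they are not cognates (the Yohanish form has a different source).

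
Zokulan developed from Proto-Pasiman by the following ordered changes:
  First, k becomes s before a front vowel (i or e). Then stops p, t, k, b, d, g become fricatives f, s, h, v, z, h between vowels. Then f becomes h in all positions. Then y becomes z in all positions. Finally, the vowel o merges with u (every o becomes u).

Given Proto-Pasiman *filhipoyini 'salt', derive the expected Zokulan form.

hilhihuzini

Zokulan: *filhipoyini > filhifoyini > hilhihoyini > hilhihozini > hilhihuzini  (by intervocalic lenition, unconditioned shift, unconditioned shift, vowel merger)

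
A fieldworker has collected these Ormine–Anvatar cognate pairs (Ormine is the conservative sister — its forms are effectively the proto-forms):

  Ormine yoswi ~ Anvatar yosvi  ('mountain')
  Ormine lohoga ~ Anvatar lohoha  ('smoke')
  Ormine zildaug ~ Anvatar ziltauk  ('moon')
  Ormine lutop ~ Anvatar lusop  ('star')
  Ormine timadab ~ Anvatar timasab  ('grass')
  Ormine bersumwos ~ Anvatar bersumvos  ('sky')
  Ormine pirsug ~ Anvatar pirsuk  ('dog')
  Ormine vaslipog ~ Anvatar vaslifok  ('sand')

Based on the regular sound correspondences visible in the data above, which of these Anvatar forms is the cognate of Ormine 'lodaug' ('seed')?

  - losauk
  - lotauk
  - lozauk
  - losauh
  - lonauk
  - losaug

losauk

timadab ~ timasab — Ormine d corresponds to Anvatar s between vowels (before a back vowel).
zildaug ~ ziltauk, pirsug ~ pirsuk — Ormine g corresponds to Anvatar k word-finally.
Applying these to Ormine 'lodaug':
  lodaug → losaug   (d→s between vowels (before a back vowel))
  losaug → losauk   (g→k word-finally)
So the Anvatar cognate is 'losauk'.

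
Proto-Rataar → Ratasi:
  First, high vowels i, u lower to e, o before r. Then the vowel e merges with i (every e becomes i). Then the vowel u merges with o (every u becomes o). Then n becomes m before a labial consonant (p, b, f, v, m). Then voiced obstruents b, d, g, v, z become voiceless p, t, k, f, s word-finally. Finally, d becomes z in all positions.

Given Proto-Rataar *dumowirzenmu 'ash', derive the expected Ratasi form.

zomowirzimmo

Ratasi: start from *dumowirzenmu.
  rule 1 (pre-rhotic lowering): dumowirzenmu → dumowerzenmu
  rule 2 (vowel merger): dumowerzenmu → dumowirzinmu
  rule 3 (vowel merger): dumowirzinmu → domowirzinmo
  rule 4 (nasal place assimilation): domowirzinmo → domowirzimmo
  rule 5: no change — domowirzimmo
  rule 6 (unconditioned shift): domowirzimmo → zomowirzimmo
  ⇒ Ratasi zomowirzimmo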